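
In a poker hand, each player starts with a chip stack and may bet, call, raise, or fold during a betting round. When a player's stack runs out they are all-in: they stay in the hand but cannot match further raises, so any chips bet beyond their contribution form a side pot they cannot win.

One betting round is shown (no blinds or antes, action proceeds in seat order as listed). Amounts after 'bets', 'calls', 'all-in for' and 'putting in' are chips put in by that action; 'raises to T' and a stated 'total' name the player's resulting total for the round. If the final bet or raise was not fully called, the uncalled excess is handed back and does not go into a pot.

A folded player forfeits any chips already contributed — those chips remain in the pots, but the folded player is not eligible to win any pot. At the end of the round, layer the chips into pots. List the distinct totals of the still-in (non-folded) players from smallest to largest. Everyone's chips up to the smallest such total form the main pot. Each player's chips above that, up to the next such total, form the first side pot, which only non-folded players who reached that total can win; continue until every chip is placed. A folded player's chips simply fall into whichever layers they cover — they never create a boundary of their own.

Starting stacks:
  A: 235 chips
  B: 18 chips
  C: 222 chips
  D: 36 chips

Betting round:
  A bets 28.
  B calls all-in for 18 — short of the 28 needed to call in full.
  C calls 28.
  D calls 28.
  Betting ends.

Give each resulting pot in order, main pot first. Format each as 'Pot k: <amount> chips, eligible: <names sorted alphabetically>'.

Contributions: A=28, B=18, C=28, D=28
Pot levels (distinct totals of non-folded players): 18, 28
Layer 1-18: 18 each from A, B, C, D = 18*4 = 72 chips; eligible A, B, C, D
Layer 19-28: 10 each from A, C, D = 10*3 = 30 chips; eligible A, C, D

Pot 1: 72 chips, eligible: A, B, C, D
Pot 2: 30 chips, eligible: A, C, D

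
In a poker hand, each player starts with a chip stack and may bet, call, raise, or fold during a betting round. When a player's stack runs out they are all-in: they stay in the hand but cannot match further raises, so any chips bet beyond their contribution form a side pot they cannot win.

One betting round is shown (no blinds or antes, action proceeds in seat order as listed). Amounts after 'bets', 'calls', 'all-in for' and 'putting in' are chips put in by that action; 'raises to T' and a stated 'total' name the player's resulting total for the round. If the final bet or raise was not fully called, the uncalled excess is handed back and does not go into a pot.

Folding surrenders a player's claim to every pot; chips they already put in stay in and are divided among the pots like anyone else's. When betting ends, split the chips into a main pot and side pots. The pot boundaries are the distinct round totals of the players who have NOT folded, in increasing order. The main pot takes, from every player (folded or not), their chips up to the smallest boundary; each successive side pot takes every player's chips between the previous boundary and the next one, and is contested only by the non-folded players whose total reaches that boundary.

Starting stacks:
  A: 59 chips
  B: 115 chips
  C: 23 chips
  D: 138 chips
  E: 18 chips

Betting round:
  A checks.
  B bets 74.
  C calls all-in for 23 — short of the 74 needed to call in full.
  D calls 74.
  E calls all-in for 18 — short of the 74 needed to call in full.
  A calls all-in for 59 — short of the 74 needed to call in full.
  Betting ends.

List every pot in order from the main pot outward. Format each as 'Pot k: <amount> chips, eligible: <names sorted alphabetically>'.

Pot 1: 90 chips, eligible: A, B, C, D, E
Pot 2: 20 chips, eligible: A, B, C, D
Pot 3: 108 chips, eligible: A, B, D
Pot 4: 30 chips, eligible: B, D

Derivation:
Contributions: A=59, B=74, C=23, D=74, E=18
Pot levels (distinct totals of non-folded players): 18, 23, 59, 74
Layer 1-18: 18 each from A, B, C, D, E = 18*5 = 90 chips; eligible A, B, C, D, E
Layer 19-23: 5 each from A, B, C, D = 5*4 = 20 chips; eligible A, B, C, D
Layer 24-59: 36 each from A, B, D = 36*3 = 108 chips; eligible A, B, D
Layer 60-74: 15 each from B, D = 15*2 = 30 chips; eligible B, D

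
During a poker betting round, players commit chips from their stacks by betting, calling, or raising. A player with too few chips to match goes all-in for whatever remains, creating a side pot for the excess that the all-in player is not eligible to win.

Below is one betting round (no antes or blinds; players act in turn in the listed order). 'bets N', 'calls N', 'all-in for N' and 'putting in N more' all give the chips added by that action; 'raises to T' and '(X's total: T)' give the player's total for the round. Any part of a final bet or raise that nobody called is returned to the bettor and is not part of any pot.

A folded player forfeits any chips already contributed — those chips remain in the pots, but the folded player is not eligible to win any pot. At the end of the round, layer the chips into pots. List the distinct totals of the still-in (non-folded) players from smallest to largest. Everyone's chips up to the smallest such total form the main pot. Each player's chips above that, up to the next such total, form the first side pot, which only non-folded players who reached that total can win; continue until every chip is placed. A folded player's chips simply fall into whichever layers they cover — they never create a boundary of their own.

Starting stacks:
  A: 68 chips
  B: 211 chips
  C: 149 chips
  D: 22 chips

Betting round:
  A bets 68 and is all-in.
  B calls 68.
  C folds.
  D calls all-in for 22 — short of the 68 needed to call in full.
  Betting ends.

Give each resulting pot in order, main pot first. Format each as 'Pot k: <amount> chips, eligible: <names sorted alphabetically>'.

Contributions: A=68, B=68, D=22
Folded: C
Pot levels (distinct totals of non-folded players): 22, 68
Layer 1-22: 22 each from A, B, D = 22*3 = 66 chips; eligible A, B, D
Layer 23-68: 46 each from A, B = 46*2 = 92 chips; eligible A, B

Pot 1: 66 chips, eligible: A, B, D
Pot 2: 92 chips, eligible: A, B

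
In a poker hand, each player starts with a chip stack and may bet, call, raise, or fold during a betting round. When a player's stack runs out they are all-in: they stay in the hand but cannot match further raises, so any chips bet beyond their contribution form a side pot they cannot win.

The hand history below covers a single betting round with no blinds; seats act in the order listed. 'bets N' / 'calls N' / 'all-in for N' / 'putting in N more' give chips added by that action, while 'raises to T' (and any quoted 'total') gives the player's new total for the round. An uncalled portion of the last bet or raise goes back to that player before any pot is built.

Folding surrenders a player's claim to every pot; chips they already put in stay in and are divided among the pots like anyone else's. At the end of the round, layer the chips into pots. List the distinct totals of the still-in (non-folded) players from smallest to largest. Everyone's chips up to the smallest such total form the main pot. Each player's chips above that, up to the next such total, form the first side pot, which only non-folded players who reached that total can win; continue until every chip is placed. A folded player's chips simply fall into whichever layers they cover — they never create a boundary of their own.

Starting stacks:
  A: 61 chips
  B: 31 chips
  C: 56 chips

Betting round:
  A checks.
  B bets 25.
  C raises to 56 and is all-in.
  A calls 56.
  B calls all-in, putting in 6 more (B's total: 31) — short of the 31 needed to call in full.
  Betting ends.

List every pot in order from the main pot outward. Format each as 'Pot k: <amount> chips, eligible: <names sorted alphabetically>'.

Contributions: A=56, B=31, C=56
Pot levels (distinct totals of non-folded players): 31, 56
Layer 1-31: 31 each from A, B, C = 31*3 = 93 chips; eligible A, B, C
Layer 32-56: 25 each from A, C = 25*2 = 50 chips; eligible A, C

Pot 1: 93 chips, eligible: A, B, C
Pot 2: 50 chips, eligible: A, C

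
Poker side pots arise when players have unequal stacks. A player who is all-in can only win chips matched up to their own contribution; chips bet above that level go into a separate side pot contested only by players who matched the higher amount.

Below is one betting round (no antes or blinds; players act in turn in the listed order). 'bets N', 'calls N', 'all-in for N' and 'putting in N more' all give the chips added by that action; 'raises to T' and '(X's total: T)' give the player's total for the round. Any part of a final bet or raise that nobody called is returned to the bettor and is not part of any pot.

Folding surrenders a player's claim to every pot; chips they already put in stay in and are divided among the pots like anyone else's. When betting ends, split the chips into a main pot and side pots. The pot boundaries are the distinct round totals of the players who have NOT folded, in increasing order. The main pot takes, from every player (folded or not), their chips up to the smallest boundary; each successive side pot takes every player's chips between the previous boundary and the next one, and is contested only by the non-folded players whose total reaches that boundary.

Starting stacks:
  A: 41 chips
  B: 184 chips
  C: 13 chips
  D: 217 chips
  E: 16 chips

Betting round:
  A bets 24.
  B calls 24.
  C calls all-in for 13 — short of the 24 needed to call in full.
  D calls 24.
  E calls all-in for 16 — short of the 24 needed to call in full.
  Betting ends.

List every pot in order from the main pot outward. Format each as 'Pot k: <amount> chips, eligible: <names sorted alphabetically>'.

Pot 1: 65 chips, eligible: A, B, C, D, E
Pot 2: 12 chips, eligible: A, B, D, E
Pot 3: 24 chips, eligible: A, B, D

Derivation:
Contributions: A=24, B=24, C=13, D=24, E=16
Pot levels (distinct totals of non-folded players): 13, 16, 24
Layer 1-13: 13 each from A, B, C, D, E = 13*5 = 65 chips; eligible A, B, C, D, E
Layer 14-16: 3 each from A, B, D, E = 3*4 = 12 chips; eligible A, B, D, E
Layer 17-24: 8 each from A, B, D = 8*3 = 24 chips; eligible A, B, D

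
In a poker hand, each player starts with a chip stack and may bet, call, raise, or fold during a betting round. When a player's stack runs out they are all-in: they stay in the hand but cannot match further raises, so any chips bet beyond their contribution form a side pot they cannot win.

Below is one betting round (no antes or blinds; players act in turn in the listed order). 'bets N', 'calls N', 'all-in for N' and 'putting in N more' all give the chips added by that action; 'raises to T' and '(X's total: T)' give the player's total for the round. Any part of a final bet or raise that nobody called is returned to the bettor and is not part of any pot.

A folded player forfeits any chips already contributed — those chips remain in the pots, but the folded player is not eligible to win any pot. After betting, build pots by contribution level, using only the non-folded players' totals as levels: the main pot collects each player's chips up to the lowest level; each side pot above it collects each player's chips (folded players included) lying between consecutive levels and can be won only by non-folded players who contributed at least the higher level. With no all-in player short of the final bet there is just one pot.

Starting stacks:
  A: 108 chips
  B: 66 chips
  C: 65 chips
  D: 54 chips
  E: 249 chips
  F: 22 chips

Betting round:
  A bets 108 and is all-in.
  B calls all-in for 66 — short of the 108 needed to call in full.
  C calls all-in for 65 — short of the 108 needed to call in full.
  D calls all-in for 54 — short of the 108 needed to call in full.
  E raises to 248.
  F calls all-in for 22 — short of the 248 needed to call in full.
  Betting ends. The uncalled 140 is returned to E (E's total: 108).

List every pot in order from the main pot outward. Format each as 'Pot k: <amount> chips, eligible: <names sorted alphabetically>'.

Contributions (after 140 returned to E): A=108, B=66, C=65, D=54, E=108, F=22
Pot levels (distinct totals of non-folded players): 22, 54, 65, 66, 108
Layer 1-22: 22 each from A, B, C, D, E, F = 22*6 = 132 chips; eligible A, B, C, D, E, F
Layer 23-54: 32 each from A, B, C, D, E = 32*5 = 160 chips; eligible A, B, C, D, E
Layer 55-65: 11 each from A, B, C, E = 11*4 = 44 chips; eligible A, B, C, E
Layer 66-66: 1 each from A, B, E = 1*3 = 3 chips; eligible A, B, E
Layer 67-108: 42 each from A, E = 42*2 = 84 chips; eligible A, E

Pot 1: 132 chips, eligible: A, B, C, D, E, F
Pot 2: 160 chips, eligible: A, B, C, D, E
Pot 3: 44 chips, eligible: A, B, C, E
Pot 4: 3 chips, eligible: A, B, E
Pot 5: 84 chips, eligible: A, E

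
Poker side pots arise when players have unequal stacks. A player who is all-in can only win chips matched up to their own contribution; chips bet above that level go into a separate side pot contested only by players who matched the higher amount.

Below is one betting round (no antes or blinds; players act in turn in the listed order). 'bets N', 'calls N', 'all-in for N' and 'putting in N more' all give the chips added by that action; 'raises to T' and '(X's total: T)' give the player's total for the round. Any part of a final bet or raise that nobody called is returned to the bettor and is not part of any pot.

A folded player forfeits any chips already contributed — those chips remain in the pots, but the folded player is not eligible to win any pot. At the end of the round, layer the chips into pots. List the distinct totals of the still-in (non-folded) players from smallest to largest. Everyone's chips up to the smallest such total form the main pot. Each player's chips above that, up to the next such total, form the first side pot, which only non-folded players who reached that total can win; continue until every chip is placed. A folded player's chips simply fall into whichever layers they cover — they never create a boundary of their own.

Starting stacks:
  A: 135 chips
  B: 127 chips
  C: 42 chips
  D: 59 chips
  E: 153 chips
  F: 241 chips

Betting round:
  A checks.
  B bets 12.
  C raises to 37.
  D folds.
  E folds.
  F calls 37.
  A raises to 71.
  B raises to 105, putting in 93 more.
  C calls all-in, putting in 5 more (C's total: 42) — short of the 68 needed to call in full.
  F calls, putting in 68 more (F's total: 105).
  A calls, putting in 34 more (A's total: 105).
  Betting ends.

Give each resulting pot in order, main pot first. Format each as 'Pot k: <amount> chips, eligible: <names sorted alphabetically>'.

Pot 1: 168 chips, eligible: A, B, C, F
Pot 2: 189 chips, eligible: A, B, F

Derivation:
Contributions: A=105, B=105, C=42, F=105
Folded: D, E
Pot levels (distinct totals of non-folded players): 42, 105
Layer 1-42: 42 each from A, B, C, F = 42*4 = 168 chips; eligible A, B, C, F
Layer 43-105: 63 each from A, B, F = 63*3 = 189 chips; eligible A, B, F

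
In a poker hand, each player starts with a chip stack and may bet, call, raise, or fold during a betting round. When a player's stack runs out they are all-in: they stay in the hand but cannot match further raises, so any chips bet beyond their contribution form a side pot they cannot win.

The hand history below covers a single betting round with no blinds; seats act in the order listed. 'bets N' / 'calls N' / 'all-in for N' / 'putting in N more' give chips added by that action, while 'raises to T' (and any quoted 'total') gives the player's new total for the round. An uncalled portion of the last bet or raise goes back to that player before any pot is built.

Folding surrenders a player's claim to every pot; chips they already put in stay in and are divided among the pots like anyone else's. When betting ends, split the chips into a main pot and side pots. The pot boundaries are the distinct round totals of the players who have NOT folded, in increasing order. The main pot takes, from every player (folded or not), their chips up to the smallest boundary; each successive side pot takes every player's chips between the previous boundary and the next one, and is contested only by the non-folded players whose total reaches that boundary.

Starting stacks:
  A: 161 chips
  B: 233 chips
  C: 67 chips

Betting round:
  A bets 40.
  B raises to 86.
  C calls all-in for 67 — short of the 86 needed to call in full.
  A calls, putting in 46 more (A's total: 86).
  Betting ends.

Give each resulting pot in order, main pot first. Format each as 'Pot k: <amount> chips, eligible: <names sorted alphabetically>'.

Pot 1: 201 chips, eligible: A, B, C
Pot 2: 38 chips, eligible: A, B

Derivation:
Contributions: A=86, B=86, C=67
Pot levels (distinct totals of non-folded players): 67, 86
Layer 1-67: 67 each from A, B, C = 67*3 = 201 chips; eligible A, B, C
Layer 68-86: 19 each from A, B = 19*2 = 38 chips; eligible A, B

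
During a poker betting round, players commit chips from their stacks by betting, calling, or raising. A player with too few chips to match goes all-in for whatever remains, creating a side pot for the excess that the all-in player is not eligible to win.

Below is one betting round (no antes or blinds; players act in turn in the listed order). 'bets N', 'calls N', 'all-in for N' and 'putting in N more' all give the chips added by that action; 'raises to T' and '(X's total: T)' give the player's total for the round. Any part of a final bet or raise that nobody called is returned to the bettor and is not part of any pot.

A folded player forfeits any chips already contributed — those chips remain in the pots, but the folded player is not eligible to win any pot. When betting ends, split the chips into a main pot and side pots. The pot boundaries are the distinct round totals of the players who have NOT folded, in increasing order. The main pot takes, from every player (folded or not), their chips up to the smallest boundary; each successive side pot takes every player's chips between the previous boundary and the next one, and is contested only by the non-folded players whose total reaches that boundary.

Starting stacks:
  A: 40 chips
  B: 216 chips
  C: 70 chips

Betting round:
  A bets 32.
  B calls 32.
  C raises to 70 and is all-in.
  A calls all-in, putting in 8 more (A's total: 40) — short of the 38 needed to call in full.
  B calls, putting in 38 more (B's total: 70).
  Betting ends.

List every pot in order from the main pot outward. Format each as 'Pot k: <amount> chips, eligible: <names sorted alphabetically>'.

Contributions: A=40, B=70, C=70
Pot levels (distinct totals of non-folded players): 40, 70
Layer 1-40: 40 each from A, B, C = 40*3 = 120 chips; eligible A, B, C
Layer 41-70: 30 each from B, C = 30*2 = 60 chips; eligible B, C

Pot 1: 120 chips, eligible: A, B, C
Pot 2: 60 chips, eligible: B, C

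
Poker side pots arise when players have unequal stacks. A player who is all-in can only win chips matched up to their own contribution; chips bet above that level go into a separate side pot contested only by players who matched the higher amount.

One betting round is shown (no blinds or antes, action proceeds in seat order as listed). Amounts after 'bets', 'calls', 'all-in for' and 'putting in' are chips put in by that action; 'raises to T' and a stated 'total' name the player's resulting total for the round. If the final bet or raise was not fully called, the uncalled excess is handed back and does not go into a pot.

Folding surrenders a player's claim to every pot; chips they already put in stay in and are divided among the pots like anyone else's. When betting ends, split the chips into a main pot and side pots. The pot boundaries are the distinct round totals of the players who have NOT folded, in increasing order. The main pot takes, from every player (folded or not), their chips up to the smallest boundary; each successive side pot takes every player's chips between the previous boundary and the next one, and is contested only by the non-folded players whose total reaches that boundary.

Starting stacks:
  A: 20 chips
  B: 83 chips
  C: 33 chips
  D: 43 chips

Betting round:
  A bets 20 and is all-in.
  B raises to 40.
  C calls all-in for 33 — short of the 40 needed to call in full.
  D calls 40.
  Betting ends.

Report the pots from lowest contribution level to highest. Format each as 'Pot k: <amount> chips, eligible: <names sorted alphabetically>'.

Pot 1: 80 chips, eligible: A, B, C, D
Pot 2: 39 chips, eligible: B, C, D
Pot 3: 14 chips, eligible: B, D

Derivation:
Contributions: A=20, B=40, C=33, D=40
Pot levels (distinct totals of non-folded players): 20, 33, 40
Layer 1-20: 20 each from A, B, C, D = 20*4 = 80 chips; eligible A, B, C, D
Layer 21-33: 13 each from B, C, D = 13*3 = 39 chips; eligible B, C, D
Layer 34-40: 7 each from B, D = 7*2 = 14 chips; eligible B, D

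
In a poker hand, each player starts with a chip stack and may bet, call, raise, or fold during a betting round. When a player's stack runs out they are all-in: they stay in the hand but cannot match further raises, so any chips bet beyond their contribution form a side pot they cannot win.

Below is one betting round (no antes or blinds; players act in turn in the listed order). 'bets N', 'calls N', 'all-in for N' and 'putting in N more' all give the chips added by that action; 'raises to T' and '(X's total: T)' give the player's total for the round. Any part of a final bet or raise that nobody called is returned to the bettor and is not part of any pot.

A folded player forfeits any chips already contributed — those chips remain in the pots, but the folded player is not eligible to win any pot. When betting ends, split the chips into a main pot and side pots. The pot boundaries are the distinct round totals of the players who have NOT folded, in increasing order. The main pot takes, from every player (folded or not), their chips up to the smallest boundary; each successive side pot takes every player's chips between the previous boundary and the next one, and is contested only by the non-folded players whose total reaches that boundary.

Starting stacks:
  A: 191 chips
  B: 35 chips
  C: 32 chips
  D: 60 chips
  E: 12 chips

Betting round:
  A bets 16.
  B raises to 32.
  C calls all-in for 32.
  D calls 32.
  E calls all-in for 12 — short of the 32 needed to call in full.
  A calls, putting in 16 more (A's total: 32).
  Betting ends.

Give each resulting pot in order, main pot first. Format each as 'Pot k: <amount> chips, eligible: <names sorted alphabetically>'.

Contributions: A=32, B=32, C=32, D=32, E=12
Pot levels (distinct totals of non-folded players): 12, 32
Layer 1-12: 12 each from A, B, C, D, E = 12*5 = 60 chips; eligible A, B, C, D, E
Layer 13-32: 20 each from A, B, C, D = 20*4 = 80 chips; eligible A, B, C, D

Pot 1: 60 chips, eligible: A, B, C, D, E
Pot 2: 80 chips, eligible: A, B, C, D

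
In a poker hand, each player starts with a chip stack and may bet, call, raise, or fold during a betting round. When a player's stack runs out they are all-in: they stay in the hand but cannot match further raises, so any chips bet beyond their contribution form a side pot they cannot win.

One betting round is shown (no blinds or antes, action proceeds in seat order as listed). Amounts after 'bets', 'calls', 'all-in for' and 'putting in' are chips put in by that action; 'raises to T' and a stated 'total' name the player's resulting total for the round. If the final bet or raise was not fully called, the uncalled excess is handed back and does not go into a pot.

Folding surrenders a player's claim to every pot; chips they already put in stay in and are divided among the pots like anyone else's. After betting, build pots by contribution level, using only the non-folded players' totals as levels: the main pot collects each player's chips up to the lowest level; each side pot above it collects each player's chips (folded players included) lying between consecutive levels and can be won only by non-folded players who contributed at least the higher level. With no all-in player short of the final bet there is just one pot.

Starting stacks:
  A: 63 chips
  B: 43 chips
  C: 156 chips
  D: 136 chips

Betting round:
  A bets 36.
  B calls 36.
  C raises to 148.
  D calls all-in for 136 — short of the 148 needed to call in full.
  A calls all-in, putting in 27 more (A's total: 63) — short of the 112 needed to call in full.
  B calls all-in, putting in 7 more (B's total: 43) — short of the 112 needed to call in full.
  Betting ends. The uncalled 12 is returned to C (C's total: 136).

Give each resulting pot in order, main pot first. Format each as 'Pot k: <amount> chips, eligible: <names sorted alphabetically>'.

Contributions (after 12 returned to C): A=63, B=43, C=136, D=136
Pot levels (distinct totals of non-folded players): 43, 63, 136
Layer 1-43: 43 each from A, B, C, D = 43*4 = 172 chips; eligible A, B, C, D
Layer 44-63: 20 each from A, C, D = 20*3 = 60 chips; eligible A, C, D
Layer 64-136: 73 each from C, D = 73*2 = 146 chips; eligible C, D

Pot 1: 172 chips, eligible: A, B, C, D
Pot 2: 60 chips, eligible: A, C, D
Pot 3: 146 chips, eligible: C, D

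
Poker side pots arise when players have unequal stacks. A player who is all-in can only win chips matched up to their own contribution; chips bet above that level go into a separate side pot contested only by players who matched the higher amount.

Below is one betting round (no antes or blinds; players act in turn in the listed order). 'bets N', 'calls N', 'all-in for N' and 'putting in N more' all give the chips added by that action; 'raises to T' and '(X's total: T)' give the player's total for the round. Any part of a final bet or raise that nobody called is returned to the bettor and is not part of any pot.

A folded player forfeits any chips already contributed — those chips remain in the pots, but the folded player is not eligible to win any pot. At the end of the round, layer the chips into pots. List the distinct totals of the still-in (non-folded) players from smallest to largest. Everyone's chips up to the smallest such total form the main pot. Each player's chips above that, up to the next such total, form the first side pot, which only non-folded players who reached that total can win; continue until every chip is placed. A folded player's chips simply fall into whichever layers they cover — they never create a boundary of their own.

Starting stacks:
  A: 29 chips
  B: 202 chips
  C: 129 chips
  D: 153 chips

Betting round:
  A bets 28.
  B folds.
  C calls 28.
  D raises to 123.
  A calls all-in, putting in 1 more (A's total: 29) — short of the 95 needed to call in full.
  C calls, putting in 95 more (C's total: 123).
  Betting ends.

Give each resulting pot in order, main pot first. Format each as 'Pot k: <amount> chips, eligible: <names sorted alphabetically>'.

Pot 1: 87 chips, eligible: A, C, D
Pot 2: 188 chips, eligible: C, D

Derivation:
Contributions: A=29, C=123, D=123
Folded: B
Pot levels (distinct totals of non-folded players): 29, 123
Layer 1-29: 29 each from A, C, D = 29*3 = 87 chips; eligible A, C, D
Layer 30-123: 94 each from C, D = 94*2 = 188 chips; eligible C, D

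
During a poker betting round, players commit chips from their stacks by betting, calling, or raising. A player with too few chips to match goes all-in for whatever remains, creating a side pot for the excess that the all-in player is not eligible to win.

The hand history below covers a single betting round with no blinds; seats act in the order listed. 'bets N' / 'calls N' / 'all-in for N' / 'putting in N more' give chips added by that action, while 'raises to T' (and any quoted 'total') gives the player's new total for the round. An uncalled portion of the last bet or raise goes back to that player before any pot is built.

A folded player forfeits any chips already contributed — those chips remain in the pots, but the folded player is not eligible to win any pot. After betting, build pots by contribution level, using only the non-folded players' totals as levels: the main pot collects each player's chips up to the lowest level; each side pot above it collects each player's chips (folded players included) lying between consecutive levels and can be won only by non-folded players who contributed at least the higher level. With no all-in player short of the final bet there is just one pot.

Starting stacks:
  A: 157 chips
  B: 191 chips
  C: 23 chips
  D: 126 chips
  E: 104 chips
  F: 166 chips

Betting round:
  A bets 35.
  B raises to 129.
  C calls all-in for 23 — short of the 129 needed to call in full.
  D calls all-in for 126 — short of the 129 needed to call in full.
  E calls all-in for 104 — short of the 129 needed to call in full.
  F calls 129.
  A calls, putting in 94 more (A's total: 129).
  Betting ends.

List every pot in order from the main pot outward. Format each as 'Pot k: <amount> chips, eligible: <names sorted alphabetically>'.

Pot 1: 138 chips, eligible: A, B, C, D, E, F
Pot 2: 405 chips, eligible: A, B, D, E, F
Pot 3: 88 chips, eligible: A, B, D, F
Pot 4: 9 chips, eligible: A, B, F

Derivation:
Contributions: A=129, B=129, C=23, D=126, E=104, F=129
Pot levels (distinct totals of non-folded players): 23, 104, 126, 129
Layer 1-23: 23 each from A, B, C, D, E, F = 23*6 = 138 chips; eligible A, B, C, D, E, F
Layer 24-104: 81 each from A, B, D, E, F = 81*5 = 405 chips; eligible A, B, D, E, F
Layer 105-126: 22 each from A, B, D, F = 22*4 = 88 chips; eligible A, B, D, F
Layer 127-129: 3 each from A, B, F = 3*3 = 9 chips; eligible A, B, F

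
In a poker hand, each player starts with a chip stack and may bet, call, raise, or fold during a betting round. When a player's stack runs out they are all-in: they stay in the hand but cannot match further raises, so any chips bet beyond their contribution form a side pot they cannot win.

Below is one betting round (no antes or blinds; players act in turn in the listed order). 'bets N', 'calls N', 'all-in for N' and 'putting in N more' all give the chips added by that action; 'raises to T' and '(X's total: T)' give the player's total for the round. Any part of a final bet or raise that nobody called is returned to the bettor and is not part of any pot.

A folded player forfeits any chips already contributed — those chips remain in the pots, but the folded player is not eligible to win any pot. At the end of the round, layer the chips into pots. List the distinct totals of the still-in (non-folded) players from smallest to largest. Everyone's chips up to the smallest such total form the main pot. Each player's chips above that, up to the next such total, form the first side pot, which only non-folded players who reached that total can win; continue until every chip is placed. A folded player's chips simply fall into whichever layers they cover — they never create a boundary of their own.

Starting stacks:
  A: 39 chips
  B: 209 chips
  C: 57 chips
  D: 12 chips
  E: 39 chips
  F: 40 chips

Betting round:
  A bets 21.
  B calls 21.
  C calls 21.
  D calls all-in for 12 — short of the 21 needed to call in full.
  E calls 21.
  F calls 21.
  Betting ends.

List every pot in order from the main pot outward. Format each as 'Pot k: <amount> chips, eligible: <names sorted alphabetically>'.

Pot 1: 72 chips, eligible: A, B, C, D, E, F
Pot 2: 45 chips, eligible: A, B, C, E, F

Derivation:
Contributions: A=21, B=21, C=21, D=12, E=21, F=21
Pot levels (distinct totals of non-folded players): 12, 21
Layer 1-12: 12 each from A, B, C, D, E, F = 12*6 = 72 chips; eligible A, B, C, D, E, F
Layer 13-21: 9 each from A, B, C, E, F = 9*5 = 45 chips; eligible A, B, C, E, F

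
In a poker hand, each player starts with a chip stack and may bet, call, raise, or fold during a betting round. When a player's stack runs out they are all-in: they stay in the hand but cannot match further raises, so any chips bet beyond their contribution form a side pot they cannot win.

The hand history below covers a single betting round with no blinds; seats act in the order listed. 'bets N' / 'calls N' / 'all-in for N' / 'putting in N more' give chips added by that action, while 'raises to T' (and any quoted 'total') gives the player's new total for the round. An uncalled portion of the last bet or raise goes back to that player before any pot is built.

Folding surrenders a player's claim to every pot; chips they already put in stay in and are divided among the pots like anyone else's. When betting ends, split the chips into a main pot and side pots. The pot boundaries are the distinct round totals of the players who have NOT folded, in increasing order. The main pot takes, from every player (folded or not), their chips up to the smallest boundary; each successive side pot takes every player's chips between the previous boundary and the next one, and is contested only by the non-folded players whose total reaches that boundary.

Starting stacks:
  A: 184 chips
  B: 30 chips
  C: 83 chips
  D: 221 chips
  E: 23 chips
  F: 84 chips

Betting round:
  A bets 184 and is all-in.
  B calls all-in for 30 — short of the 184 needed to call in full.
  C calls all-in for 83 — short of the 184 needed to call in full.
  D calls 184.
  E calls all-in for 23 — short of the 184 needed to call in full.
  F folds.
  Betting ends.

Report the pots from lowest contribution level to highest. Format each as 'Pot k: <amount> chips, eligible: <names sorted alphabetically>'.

Contributions: A=184, B=30, C=83, D=184, E=23
Folded: F
Pot levels (distinct totals of non-folded players): 23, 30, 83, 184
Layer 1-23: 23 each from A, B, C, D, E = 23*5 = 115 chips; eligible A, B, C, D, E
Layer 24-30: 7 each from A, B, C, D = 7*4 = 28 chips; eligible A, B, C, D
Layer 31-83: 53 each from A, C, D = 53*3 = 159 chips; eligible A, C, D
Layer 84-184: 101 each from A, D = 101*2 = 202 chips; eligible A, D

Pot 1: 115 chips, eligible: A, B, C, D, E
Pot 2: 28 chips, eligible: A, B, C, D
Pot 3: 159 chips, eligible: A, C, D
Pot 4: 202 chips, eligible: A, D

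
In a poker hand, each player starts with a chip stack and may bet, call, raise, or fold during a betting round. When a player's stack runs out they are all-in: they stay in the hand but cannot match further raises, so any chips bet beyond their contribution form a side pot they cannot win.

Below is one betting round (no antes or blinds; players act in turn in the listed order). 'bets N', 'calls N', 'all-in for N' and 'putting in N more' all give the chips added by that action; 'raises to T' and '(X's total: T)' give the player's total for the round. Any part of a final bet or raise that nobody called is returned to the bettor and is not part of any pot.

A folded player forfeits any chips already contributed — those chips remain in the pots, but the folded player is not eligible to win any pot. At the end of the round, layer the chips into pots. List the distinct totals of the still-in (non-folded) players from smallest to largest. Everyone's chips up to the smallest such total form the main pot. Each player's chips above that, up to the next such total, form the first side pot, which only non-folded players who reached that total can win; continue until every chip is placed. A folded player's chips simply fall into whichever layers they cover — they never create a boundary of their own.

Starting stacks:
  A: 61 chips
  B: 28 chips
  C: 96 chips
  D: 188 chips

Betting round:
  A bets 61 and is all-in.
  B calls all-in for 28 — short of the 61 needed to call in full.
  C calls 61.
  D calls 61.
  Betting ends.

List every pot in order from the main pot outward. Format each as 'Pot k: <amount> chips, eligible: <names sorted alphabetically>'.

Pot 1: 112 chips, eligible: A, B, C, D
Pot 2: 99 chips, eligible: A, C, D

Derivation:
Contributions: A=61, B=28, C=61, D=61
Pot levels (distinct totals of non-folded players): 28, 61
Layer 1-28: 28 each from A, B, C, D = 28*4 = 112 chips; eligible A, B, C, D
Layer 29-61: 33 each from A, C, D = 33*3 = 99 chips; eligible A, C, D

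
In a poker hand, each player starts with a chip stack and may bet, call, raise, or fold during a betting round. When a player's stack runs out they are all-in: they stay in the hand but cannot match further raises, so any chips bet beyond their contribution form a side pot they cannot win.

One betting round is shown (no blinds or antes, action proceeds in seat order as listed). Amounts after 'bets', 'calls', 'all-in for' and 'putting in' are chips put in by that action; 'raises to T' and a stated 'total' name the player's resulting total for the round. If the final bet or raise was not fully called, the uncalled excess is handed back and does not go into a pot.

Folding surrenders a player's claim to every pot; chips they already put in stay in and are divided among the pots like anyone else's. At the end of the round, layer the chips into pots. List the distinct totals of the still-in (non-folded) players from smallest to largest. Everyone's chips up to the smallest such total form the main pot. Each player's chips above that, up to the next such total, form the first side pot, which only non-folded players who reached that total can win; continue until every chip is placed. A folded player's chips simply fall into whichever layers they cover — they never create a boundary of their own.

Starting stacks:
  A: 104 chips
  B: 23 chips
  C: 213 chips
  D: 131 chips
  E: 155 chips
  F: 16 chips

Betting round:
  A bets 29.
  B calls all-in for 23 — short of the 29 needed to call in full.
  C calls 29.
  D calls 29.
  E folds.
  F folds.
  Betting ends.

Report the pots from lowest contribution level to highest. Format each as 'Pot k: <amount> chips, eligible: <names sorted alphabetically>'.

Contributions: A=29, B=23, C=29, D=29
Folded: E, F
Pot levels (distinct totals of non-folded players): 23, 29
Layer 1-23: 23 each from A, B, C, D = 23*4 = 92 chips; eligible A, B, C, D
Layer 24-29: 6 each from A, C, D = 6*3 = 18 chips; eligible A, C, D

Pot 1: 92 chips, eligible: A, B, C, D
Pot 2: 18 chips, eligible: A, C, D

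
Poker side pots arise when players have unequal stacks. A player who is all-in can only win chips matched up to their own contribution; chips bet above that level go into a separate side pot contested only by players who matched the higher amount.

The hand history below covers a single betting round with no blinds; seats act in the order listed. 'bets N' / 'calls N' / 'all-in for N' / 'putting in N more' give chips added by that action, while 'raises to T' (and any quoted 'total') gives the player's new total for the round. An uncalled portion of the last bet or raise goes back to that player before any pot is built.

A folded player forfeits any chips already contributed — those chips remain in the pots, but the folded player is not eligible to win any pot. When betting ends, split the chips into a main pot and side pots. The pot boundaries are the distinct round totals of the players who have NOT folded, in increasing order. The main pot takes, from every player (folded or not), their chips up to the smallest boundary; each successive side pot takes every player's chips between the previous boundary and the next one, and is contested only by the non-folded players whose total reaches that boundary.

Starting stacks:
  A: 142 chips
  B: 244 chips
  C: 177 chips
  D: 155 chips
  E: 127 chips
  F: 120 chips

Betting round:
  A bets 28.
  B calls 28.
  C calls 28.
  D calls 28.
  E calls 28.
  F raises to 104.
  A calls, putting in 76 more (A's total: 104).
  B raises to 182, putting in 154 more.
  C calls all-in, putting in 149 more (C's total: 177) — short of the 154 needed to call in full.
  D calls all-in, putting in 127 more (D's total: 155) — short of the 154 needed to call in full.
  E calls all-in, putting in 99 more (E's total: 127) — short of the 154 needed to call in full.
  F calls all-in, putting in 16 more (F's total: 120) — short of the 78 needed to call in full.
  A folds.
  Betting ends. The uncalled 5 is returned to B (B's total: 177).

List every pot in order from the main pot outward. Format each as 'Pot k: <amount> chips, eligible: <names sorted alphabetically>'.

Pot 1: 704 chips, eligible: B, C, D, E, F
Pot 2: 28 chips, eligible: B, C, D, E
Pot 3: 84 chips, eligible: B, C, D
Pot 4: 44 chips, eligible: B, C

Derivation:
Contributions (after 5 returned to B): A=104, B=177, C=177, D=155, E=127, F=120
Folded: A
Pot levels (distinct totals of non-folded players): 120, 127, 155, 177
Layer 1-120: A 104 + B 120 + C 120 + D 120 + E 120 + F 120 = 704 chips; eligible B, C, D, E, F
Layer 121-127: 7 each from B, C, D, E = 7*4 = 28 chips; eligible B, C, D, E
Layer 128-155: 28 each from B, C, D = 28*3 = 84 chips; eligible B, C, D
Layer 156-177: 22 each from B, C = 22*2 = 44 chips; eligible B, C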